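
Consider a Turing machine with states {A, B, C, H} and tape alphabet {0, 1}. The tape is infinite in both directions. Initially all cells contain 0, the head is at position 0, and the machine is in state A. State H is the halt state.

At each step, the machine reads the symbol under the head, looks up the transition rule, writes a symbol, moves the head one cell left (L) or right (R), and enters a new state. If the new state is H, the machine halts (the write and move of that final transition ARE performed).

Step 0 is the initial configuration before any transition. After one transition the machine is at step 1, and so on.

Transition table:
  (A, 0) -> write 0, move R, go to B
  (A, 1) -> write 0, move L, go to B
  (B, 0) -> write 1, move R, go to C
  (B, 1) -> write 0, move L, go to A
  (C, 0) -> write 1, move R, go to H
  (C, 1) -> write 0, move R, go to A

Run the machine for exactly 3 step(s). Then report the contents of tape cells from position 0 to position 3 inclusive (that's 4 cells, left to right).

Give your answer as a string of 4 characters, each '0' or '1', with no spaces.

Answer: 0110

Derivation:
Step 1: in state A at pos 0, read 0 -> (A,0)->write 0,move R,goto B. Now: state=B, head=1, tape[-1..2]=0000 (head:   ^)
Step 2: in state B at pos 1, read 0 -> (B,0)->write 1,move R,goto C. Now: state=C, head=2, tape[-1..3]=00100 (head:    ^)
Step 3: in state C at pos 2, read 0 -> (C,0)->write 1,move R,goto H. Now: state=H, head=3, tape[-1..4]=001100 (head:     ^)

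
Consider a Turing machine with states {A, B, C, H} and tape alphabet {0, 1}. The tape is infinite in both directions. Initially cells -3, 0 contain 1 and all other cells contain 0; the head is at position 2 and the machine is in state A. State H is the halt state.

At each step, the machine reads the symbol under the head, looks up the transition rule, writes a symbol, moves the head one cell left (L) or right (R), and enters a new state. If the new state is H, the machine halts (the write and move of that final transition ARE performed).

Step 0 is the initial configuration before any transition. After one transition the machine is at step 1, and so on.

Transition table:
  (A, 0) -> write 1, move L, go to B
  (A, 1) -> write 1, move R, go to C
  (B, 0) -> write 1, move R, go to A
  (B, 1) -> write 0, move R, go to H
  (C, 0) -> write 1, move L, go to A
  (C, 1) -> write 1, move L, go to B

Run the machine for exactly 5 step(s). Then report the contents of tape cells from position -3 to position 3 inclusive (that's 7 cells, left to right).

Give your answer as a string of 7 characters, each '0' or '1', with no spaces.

Answer: 1001111

Derivation:
Step 1: in state A at pos 2, read 0 -> (A,0)->write 1,move L,goto B. Now: state=B, head=1, tape[-4..3]=01001010 (head:      ^)
Step 2: in state B at pos 1, read 0 -> (B,0)->write 1,move R,goto A. Now: state=A, head=2, tape[-4..3]=01001110 (head:       ^)
Step 3: in state A at pos 2, read 1 -> (A,1)->write 1,move R,goto C. Now: state=C, head=3, tape[-4..4]=010011100 (head:        ^)
Step 4: in state C at pos 3, read 0 -> (C,0)->write 1,move L,goto A. Now: state=A, head=2, tape[-4..4]=010011110 (head:       ^)
Step 5: in state A at pos 2, read 1 -> (A,1)->write 1,move R,goto C. Now: state=C, head=3, tape[-4..4]=010011110 (head:        ^)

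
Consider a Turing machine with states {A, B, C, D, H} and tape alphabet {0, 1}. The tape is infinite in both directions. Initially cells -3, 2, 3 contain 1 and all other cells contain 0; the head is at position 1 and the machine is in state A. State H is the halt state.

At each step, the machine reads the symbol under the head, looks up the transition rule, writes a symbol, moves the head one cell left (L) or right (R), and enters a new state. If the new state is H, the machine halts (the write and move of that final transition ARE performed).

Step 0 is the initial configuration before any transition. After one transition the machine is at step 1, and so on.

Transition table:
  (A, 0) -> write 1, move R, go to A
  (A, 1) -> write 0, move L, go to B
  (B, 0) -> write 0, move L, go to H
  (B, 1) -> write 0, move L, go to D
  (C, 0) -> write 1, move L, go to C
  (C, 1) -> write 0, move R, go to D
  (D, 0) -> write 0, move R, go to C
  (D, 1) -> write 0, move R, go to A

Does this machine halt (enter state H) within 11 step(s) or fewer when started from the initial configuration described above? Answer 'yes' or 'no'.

Step 1: in state A at pos 1, read 0 -> (A,0)->write 1,move R,goto A. Now: state=A, head=2, tape[-4..4]=010001110 (head:       ^)
Step 2: in state A at pos 2, read 1 -> (A,1)->write 0,move L,goto B. Now: state=B, head=1, tape[-4..4]=010001010 (head:      ^)
Step 3: in state B at pos 1, read 1 -> (B,1)->write 0,move L,goto D. Now: state=D, head=0, tape[-4..4]=010000010 (head:     ^)
Step 4: in state D at pos 0, read 0 -> (D,0)->write 0,move R,goto C. Now: state=C, head=1, tape[-4..4]=010000010 (head:      ^)
Step 5: in state C at pos 1, read 0 -> (C,0)->write 1,move L,goto C. Now: state=C, head=0, tape[-4..4]=010001010 (head:     ^)
Step 6: in state C at pos 0, read 0 -> (C,0)->write 1,move L,goto C. Now: state=C, head=-1, tape[-4..4]=010011010 (head:    ^)
Step 7: in state C at pos -1, read 0 -> (C,0)->write 1,move L,goto C. Now: state=C, head=-2, tape[-4..4]=010111010 (head:   ^)
Step 8: in state C at pos -2, read 0 -> (C,0)->write 1,move L,goto C. Now: state=C, head=-3, tape[-4..4]=011111010 (head:  ^)
Step 9: in state C at pos -3, read 1 -> (C,1)->write 0,move R,goto D. Now: state=D, head=-2, tape[-4..4]=001111010 (head:   ^)
Step 10: in state D at pos -2, read 1 -> (D,1)->write 0,move R,goto A. Now: state=A, head=-1, tape[-4..4]=000111010 (head:    ^)
Step 11: in state A at pos -1, read 1 -> (A,1)->write 0,move L,goto B. Now: state=B, head=-2, tape[-4..4]=000011010 (head:   ^)
After 11 step(s): state = B (not H) -> not halted within 11 -> no

Answer: no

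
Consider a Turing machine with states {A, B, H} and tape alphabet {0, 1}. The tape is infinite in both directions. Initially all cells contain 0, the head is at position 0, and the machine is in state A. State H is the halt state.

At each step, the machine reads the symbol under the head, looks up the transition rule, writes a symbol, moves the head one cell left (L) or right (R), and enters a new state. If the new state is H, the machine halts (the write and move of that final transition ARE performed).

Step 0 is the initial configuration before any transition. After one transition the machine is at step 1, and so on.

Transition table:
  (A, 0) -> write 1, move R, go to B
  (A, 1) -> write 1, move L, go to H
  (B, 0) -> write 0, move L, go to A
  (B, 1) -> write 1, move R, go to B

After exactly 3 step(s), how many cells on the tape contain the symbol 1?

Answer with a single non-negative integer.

Step 1: in state A at pos 0, read 0 -> (A,0)->write 1,move R,goto B. Now: state=B, head=1, tape[-1..2]=0100 (head:   ^)
Step 2: in state B at pos 1, read 0 -> (B,0)->write 0,move L,goto A. Now: state=A, head=0, tape[-1..2]=0100 (head:  ^)
Step 3: in state A at pos 0, read 1 -> (A,1)->write 1,move L,goto H. Now: state=H, head=-1, tape[-2..2]=00100 (head:  ^)
Cells containing 1 after step 3: {0} -> 1 cell(s)

Answer: 1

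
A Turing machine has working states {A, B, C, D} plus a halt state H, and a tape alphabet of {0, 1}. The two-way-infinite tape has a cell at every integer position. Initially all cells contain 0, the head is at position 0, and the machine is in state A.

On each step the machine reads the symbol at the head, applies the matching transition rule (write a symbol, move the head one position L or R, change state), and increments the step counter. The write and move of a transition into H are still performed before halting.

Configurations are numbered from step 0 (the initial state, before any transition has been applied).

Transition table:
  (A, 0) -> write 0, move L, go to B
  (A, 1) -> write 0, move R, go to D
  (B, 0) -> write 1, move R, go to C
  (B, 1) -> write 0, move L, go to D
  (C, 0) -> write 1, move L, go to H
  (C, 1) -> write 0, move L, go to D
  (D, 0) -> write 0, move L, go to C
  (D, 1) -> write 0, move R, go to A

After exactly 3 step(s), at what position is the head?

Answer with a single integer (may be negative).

Step 1: in state A at pos 0, read 0 -> (A,0)->write 0,move L,goto B. Now: state=B, head=-1, tape[-2..1]=0000 (head:  ^)
Step 2: in state B at pos -1, read 0 -> (B,0)->write 1,move R,goto C. Now: state=C, head=0, tape[-2..1]=0100 (head:   ^)
Step 3: in state C at pos 0, read 0 -> (C,0)->write 1,move L,goto H. Now: state=H, head=-1, tape[-2..1]=0110 (head:  ^)

Answer: -1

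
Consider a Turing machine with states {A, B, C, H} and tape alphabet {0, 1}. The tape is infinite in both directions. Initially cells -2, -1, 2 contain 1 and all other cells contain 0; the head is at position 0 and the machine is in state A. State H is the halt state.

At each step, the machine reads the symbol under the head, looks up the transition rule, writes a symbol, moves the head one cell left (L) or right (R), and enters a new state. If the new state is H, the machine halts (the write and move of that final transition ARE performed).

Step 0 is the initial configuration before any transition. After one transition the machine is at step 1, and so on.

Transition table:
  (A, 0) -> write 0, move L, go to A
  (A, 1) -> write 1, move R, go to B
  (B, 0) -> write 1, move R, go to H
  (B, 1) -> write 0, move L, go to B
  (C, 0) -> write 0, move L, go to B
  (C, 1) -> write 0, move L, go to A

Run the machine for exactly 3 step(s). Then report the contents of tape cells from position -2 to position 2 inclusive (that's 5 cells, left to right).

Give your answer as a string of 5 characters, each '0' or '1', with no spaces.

Step 1: in state A at pos 0, read 0 -> (A,0)->write 0,move L,goto A. Now: state=A, head=-1, tape[-3..3]=0110010 (head:   ^)
Step 2: in state A at pos -1, read 1 -> (A,1)->write 1,move R,goto B. Now: state=B, head=0, tape[-3..3]=0110010 (head:    ^)
Step 3: in state B at pos 0, read 0 -> (B,0)->write 1,move R,goto H. Now: state=H, head=1, tape[-3..3]=0111010 (head:     ^)

Answer: 11101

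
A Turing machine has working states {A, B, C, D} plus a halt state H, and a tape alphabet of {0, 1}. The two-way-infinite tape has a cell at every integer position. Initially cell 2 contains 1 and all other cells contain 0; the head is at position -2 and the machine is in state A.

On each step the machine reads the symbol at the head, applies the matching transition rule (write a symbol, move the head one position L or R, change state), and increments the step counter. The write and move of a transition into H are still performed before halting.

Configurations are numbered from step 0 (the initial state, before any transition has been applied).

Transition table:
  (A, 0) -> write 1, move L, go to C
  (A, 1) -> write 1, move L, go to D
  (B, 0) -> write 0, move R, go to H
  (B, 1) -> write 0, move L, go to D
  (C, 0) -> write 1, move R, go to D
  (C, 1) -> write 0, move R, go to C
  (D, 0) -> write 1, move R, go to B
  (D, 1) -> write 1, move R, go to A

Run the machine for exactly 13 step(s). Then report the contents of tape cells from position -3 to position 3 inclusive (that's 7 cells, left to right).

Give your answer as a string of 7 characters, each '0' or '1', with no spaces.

Answer: 1001000

Derivation:
Step 1: in state A at pos -2, read 0 -> (A,0)->write 1,move L,goto C. Now: state=C, head=-3, tape[-4..3]=00100010 (head:  ^)
Step 2: in state C at pos -3, read 0 -> (C,0)->write 1,move R,goto D. Now: state=D, head=-2, tape[-4..3]=01100010 (head:   ^)
Step 3: in state D at pos -2, read 1 -> (D,1)->write 1,move R,goto A. Now: state=A, head=-1, tape[-4..3]=01100010 (head:    ^)
Step 4: in state A at pos -1, read 0 -> (A,0)->write 1,move L,goto C. Now: state=C, head=-2, tape[-4..3]=01110010 (head:   ^)
Step 5: in state C at pos -2, read 1 -> (C,1)->write 0,move R,goto C. Now: state=C, head=-1, tape[-4..3]=01010010 (head:    ^)
Step 6: in state C at pos -1, read 1 -> (C,1)->write 0,move R,goto C. Now: state=C, head=0, tape[-4..3]=01000010 (head:     ^)
Step 7: in state C at pos 0, read 0 -> (C,0)->write 1,move R,goto D. Now: state=D, head=1, tape[-4..3]=01001010 (head:      ^)
Step 8: in state D at pos 1, read 0 -> (D,0)->write 1,move R,goto B. Now: state=B, head=2, tape[-4..3]=01001110 (head:       ^)
Step 9: in state B at pos 2, read 1 -> (B,1)->write 0,move L,goto D. Now: state=D, head=1, tape[-4..3]=01001100 (head:      ^)
Step 10: in state D at pos 1, read 1 -> (D,1)->write 1,move R,goto A. Now: state=A, head=2, tape[-4..3]=01001100 (head:       ^)
Step 11: in state A at pos 2, read 0 -> (A,0)->write 1,move L,goto C. Now: state=C, head=1, tape[-4..3]=01001110 (head:      ^)
Step 12: in state C at pos 1, read 1 -> (C,1)->write 0,move R,goto C. Now: state=C, head=2, tape[-4..3]=01001010 (head:       ^)
Step 13: in state C at pos 2, read 1 -> (C,1)->write 0,move R,goto C. Now: state=C, head=3, tape[-4..4]=010010000 (head:        ^)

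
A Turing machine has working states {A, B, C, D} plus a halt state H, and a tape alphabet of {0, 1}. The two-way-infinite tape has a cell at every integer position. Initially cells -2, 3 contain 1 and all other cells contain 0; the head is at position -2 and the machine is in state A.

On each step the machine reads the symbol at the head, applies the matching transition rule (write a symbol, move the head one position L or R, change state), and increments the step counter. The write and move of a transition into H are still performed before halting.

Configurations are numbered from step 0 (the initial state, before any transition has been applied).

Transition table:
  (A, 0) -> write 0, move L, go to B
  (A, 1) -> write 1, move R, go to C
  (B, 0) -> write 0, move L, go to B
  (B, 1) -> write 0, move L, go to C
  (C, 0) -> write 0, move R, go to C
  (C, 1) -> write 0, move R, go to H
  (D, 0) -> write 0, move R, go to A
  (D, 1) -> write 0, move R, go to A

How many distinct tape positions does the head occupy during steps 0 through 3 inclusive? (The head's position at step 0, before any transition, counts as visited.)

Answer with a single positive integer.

Answer: 4

Derivation:
Step 1: in state A at pos -2, read 1 -> (A,1)->write 1,move R,goto C. Now: state=C, head=-1, tape[-3..4]=01000010 (head:   ^)
Step 2: in state C at pos -1, read 0 -> (C,0)->write 0,move R,goto C. Now: state=C, head=0, tape[-3..4]=01000010 (head:    ^)
Step 3: in state C at pos 0, read 0 -> (C,0)->write 0,move R,goto C. Now: state=C, head=1, tape[-3..4]=01000010 (head:     ^)
Head positions at steps 0..3: starting at -2, distinct positions visited = {-2, -1, 0, 1} -> 4 position(s)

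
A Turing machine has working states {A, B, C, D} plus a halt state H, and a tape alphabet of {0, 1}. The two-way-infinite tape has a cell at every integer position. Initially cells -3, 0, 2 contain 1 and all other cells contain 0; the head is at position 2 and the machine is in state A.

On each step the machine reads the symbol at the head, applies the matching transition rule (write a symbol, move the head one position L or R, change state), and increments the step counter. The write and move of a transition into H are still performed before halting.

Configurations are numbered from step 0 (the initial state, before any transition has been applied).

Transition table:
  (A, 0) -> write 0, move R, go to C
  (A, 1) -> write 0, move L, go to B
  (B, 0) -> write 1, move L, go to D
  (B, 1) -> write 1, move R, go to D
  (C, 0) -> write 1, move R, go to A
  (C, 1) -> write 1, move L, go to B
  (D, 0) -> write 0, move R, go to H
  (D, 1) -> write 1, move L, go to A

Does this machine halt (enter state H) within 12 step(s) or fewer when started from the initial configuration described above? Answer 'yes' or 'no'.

Answer: yes

Derivation:
Step 1: in state A at pos 2, read 1 -> (A,1)->write 0,move L,goto B. Now: state=B, head=1, tape[-4..3]=01001000 (head:      ^)
Step 2: in state B at pos 1, read 0 -> (B,0)->write 1,move L,goto D. Now: state=D, head=0, tape[-4..3]=01001100 (head:     ^)
Step 3: in state D at pos 0, read 1 -> (D,1)->write 1,move L,goto A. Now: state=A, head=-1, tape[-4..3]=01001100 (head:    ^)
Step 4: in state A at pos -1, read 0 -> (A,0)->write 0,move R,goto C. Now: state=C, head=0, tape[-4..3]=01001100 (head:     ^)
Step 5: in state C at pos 0, read 1 -> (C,1)->write 1,move L,goto B. Now: state=B, head=-1, tape[-4..3]=01001100 (head:    ^)
Step 6: in state B at pos -1, read 0 -> (B,0)->write 1,move L,goto D. Now: state=D, head=-2, tape[-4..3]=01011100 (head:   ^)
Step 7: in state D at pos -2, read 0 -> (D,0)->write 0,move R,goto H. Now: state=H, head=-1, tape[-4..3]=01011100 (head:    ^)
State H reached at step 7; 7 <= 12 -> yes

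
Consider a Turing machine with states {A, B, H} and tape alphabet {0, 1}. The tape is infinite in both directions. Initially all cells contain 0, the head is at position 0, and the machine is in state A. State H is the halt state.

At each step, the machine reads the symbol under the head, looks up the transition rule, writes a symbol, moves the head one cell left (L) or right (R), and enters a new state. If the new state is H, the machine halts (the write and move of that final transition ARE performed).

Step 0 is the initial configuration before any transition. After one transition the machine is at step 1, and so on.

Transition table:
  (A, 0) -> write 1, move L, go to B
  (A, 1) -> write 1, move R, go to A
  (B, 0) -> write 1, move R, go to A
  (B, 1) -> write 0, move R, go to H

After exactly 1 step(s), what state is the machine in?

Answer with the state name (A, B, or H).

Step 1: in state A at pos 0, read 0 -> (A,0)->write 1,move L,goto B. Now: state=B, head=-1, tape[-2..1]=0010 (head:  ^)

Answer: B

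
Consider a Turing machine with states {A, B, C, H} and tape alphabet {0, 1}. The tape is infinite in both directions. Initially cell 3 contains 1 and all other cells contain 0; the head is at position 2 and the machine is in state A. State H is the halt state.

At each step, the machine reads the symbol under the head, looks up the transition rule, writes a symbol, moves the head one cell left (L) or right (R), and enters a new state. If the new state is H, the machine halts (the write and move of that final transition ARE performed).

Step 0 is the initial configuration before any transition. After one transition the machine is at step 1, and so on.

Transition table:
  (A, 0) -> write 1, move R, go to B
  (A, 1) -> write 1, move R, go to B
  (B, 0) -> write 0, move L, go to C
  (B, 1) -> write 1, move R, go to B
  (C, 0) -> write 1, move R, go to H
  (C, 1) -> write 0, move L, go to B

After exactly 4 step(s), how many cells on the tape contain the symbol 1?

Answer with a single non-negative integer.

Step 1: in state A at pos 2, read 0 -> (A,0)->write 1,move R,goto B. Now: state=B, head=3, tape[1..4]=0110 (head:   ^)
Step 2: in state B at pos 3, read 1 -> (B,1)->write 1,move R,goto B. Now: state=B, head=4, tape[1..5]=01100 (head:    ^)
Step 3: in state B at pos 4, read 0 -> (B,0)->write 0,move L,goto C. Now: state=C, head=3, tape[1..5]=01100 (head:   ^)
Step 4: in state C at pos 3, read 1 -> (C,1)->write 0,move L,goto B. Now: state=B, head=2, tape[1..5]=01000 (head:  ^)
Cells containing 1 after step 4: {2} -> 1 cell(s)

Answer: 1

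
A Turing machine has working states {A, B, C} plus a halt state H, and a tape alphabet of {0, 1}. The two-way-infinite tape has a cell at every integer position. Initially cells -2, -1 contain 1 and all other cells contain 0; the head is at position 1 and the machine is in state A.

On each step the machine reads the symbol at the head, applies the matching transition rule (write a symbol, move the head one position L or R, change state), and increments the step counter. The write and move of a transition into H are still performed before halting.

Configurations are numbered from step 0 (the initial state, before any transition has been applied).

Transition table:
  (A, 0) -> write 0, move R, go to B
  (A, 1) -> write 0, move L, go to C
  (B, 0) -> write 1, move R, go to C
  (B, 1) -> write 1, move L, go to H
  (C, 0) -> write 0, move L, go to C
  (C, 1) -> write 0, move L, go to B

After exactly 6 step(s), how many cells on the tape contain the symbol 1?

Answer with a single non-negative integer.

Answer: 3

Derivation:
Step 1: in state A at pos 1, read 0 -> (A,0)->write 0,move R,goto B. Now: state=B, head=2, tape[-3..3]=0110000 (head:      ^)
Step 2: in state B at pos 2, read 0 -> (B,0)->write 1,move R,goto C. Now: state=C, head=3, tape[-3..4]=01100100 (head:       ^)
Step 3: in state C at pos 3, read 0 -> (C,0)->write 0,move L,goto C. Now: state=C, head=2, tape[-3..4]=01100100 (head:      ^)
Step 4: in state C at pos 2, read 1 -> (C,1)->write 0,move L,goto B. Now: state=B, head=1, tape[-3..4]=01100000 (head:     ^)
Step 5: in state B at pos 1, read 0 -> (B,0)->write 1,move R,goto C. Now: state=C, head=2, tape[-3..4]=01101000 (head:      ^)
Step 6: in state C at pos 2, read 0 -> (C,0)->write 0,move L,goto C. Now: state=C, head=1, tape[-3..4]=01101000 (head:     ^)
Cells containing 1 after step 6: {-2, -1, 1} -> 3 cell(s)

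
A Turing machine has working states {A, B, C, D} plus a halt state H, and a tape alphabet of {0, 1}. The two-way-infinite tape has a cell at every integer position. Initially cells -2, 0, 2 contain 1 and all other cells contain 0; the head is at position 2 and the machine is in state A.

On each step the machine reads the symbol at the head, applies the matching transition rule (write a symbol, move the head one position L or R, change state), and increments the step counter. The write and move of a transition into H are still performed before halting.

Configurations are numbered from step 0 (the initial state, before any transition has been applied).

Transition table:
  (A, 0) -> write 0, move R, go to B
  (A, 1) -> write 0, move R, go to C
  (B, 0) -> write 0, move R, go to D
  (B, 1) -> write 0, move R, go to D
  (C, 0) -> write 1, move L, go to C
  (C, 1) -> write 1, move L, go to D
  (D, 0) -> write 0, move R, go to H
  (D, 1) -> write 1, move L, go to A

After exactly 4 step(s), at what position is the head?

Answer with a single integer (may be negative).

Step 1: in state A at pos 2, read 1 -> (A,1)->write 0,move R,goto C. Now: state=C, head=3, tape[-3..4]=01010000 (head:       ^)
Step 2: in state C at pos 3, read 0 -> (C,0)->write 1,move L,goto C. Now: state=C, head=2, tape[-3..4]=01010010 (head:      ^)
Step 3: in state C at pos 2, read 0 -> (C,0)->write 1,move L,goto C. Now: state=C, head=1, tape[-3..4]=01010110 (head:     ^)
Step 4: in state C at pos 1, read 0 -> (C,0)->write 1,move L,goto C. Now: state=C, head=0, tape[-3..4]=01011110 (head:    ^)

Answer: 0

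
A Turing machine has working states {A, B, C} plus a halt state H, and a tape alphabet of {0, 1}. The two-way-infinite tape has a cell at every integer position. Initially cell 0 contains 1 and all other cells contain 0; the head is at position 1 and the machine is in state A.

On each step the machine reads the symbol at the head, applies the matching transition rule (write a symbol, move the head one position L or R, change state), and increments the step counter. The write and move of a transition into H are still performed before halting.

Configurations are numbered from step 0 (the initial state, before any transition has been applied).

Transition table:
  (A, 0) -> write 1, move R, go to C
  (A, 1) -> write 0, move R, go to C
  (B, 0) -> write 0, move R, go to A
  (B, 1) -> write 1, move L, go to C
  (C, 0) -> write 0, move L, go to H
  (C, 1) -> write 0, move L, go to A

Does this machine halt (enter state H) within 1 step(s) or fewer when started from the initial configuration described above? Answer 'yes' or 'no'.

Answer: no

Derivation:
Step 1: in state A at pos 1, read 0 -> (A,0)->write 1,move R,goto C. Now: state=C, head=2, tape[-1..3]=01100 (head:    ^)
After 1 step(s): state = C (not H) -> not halted within 1 -> no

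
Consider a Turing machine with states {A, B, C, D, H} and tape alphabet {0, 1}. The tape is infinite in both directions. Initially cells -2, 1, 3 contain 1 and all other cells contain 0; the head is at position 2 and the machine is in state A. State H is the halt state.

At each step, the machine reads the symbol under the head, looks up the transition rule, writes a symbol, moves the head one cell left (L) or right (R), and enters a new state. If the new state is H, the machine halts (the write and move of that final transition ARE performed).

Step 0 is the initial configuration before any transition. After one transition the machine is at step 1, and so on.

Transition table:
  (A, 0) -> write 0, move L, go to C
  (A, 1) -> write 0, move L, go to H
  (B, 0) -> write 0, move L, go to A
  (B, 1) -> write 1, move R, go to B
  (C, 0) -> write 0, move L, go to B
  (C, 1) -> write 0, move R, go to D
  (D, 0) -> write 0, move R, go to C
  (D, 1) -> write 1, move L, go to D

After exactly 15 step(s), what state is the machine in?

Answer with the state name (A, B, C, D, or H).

Step 1: in state A at pos 2, read 0 -> (A,0)->write 0,move L,goto C. Now: state=C, head=1, tape[-3..4]=01001010 (head:     ^)
Step 2: in state C at pos 1, read 1 -> (C,1)->write 0,move R,goto D. Now: state=D, head=2, tape[-3..4]=01000010 (head:      ^)
Step 3: in state D at pos 2, read 0 -> (D,0)->write 0,move R,goto C. Now: state=C, head=3, tape[-3..4]=01000010 (head:       ^)
Step 4: in state C at pos 3, read 1 -> (C,1)->write 0,move R,goto D. Now: state=D, head=4, tape[-3..5]=010000000 (head:        ^)
Step 5: in state D at pos 4, read 0 -> (D,0)->write 0,move R,goto C. Now: state=C, head=5, tape[-3..6]=0100000000 (head:         ^)
Step 6: in state C at pos 5, read 0 -> (C,0)->write 0,move L,goto B. Now: state=B, head=4, tape[-3..6]=0100000000 (head:        ^)
Step 7: in state B at pos 4, read 0 -> (B,0)->write 0,move L,goto A. Now: state=A, head=3, tape[-3..6]=0100000000 (head:       ^)
Step 8: in state A at pos 3, read 0 -> (A,0)->write 0,move L,goto C. Now: state=C, head=2, tape[-3..6]=0100000000 (head:      ^)
Step 9: in state C at pos 2, read 0 -> (C,0)->write 0,move L,goto B. Now: state=B, head=1, tape[-3..6]=0100000000 (head:     ^)
Step 10: in state B at pos 1, read 0 -> (B,0)->write 0,move L,goto A. Now: state=A, head=0, tape[-3..6]=0100000000 (head:    ^)
Step 11: in state A at pos 0, read 0 -> (A,0)->write 0,move L,goto C. Now: state=C, head=-1, tape[-3..6]=0100000000 (head:   ^)
Step 12: in state C at pos -1, read 0 -> (C,0)->write 0,move L,goto B. Now: state=B, head=-2, tape[-3..6]=0100000000 (head:  ^)
Step 13: in state B at pos -2, read 1 -> (B,1)->write 1,move R,goto B. Now: state=B, head=-1, tape[-3..6]=0100000000 (head:   ^)
Step 14: in state B at pos -1, read 0 -> (B,0)->write 0,move L,goto A. Now: state=A, head=-2, tape[-3..6]=0100000000 (head:  ^)
Step 15: in state A at pos -2, read 1 -> (A,1)->write 0,move L,goto H. Now: state=H, head=-3, tape[-4..6]=00000000000 (head:  ^)

Answer: H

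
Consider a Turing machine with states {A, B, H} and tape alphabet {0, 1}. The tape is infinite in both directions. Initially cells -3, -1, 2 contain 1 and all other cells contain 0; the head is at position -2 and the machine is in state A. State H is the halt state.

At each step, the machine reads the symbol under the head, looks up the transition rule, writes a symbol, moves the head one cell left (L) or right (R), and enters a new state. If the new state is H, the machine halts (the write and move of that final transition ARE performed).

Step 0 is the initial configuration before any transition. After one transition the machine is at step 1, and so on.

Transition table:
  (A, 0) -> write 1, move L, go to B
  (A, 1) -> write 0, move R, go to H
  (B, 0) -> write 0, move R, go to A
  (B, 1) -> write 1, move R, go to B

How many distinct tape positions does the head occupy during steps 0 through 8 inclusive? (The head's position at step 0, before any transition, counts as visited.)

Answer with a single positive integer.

Step 1: in state A at pos -2, read 0 -> (A,0)->write 1,move L,goto B. Now: state=B, head=-3, tape[-4..3]=01110010 (head:  ^)
Step 2: in state B at pos -3, read 1 -> (B,1)->write 1,move R,goto B. Now: state=B, head=-2, tape[-4..3]=01110010 (head:   ^)
Step 3: in state B at pos -2, read 1 -> (B,1)->write 1,move R,goto B. Now: state=B, head=-1, tape[-4..3]=01110010 (head:    ^)
Step 4: in state B at pos -1, read 1 -> (B,1)->write 1,move R,goto B. Now: state=B, head=0, tape[-4..3]=01110010 (head:     ^)
Step 5: in state B at pos 0, read 0 -> (B,0)->write 0,move R,goto A. Now: state=A, head=1, tape[-4..3]=01110010 (head:      ^)
Step 6: in state A at pos 1, read 0 -> (A,0)->write 1,move L,goto B. Now: state=B, head=0, tape[-4..3]=01110110 (head:     ^)
Step 7: in state B at pos 0, read 0 -> (B,0)->write 0,move R,goto A. Now: state=A, head=1, tape[-4..3]=01110110 (head:      ^)
Step 8: in state A at pos 1, read 1 -> (A,1)->write 0,move R,goto H. Now: state=H, head=2, tape[-4..3]=01110010 (head:       ^)
Head positions at steps 0..8: starting at -2, distinct positions visited = {-3, -2, -1, 0, 1, 2} -> 6 position(s)

Answer: 6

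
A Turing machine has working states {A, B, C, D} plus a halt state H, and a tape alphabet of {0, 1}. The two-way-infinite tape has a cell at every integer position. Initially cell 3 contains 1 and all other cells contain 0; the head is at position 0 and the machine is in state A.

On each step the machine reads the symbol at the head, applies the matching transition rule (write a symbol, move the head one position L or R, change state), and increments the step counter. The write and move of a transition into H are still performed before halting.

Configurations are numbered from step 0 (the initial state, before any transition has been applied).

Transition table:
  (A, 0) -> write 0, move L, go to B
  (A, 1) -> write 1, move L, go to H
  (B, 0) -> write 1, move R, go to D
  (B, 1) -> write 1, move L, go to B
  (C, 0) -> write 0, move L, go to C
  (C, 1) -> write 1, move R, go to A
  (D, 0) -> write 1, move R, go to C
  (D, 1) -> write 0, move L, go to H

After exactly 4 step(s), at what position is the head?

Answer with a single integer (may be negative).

Step 1: in state A at pos 0, read 0 -> (A,0)->write 0,move L,goto B. Now: state=B, head=-1, tape[-2..4]=0000010 (head:  ^)
Step 2: in state B at pos -1, read 0 -> (B,0)->write 1,move R,goto D. Now: state=D, head=0, tape[-2..4]=0100010 (head:   ^)
Step 3: in state D at pos 0, read 0 -> (D,0)->write 1,move R,goto C. Now: state=C, head=1, tape[-2..4]=0110010 (head:    ^)
Step 4: in state C at pos 1, read 0 -> (C,0)->write 0,move L,goto C. Now: state=C, head=0, tape[-2..4]=0110010 (head:   ^)

Answer: 0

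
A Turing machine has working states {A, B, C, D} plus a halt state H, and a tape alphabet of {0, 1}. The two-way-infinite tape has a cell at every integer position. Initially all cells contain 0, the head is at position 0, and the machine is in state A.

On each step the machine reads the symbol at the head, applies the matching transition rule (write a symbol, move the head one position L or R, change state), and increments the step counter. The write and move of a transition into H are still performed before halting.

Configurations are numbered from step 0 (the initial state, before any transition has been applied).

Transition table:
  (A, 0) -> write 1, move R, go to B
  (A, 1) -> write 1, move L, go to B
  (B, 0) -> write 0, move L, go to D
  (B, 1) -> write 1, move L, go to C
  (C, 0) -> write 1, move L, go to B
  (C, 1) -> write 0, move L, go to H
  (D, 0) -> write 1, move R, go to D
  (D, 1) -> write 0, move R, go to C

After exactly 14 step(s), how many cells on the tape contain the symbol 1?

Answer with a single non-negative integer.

Step 1: in state A at pos 0, read 0 -> (A,0)->write 1,move R,goto B. Now: state=B, head=1, tape[-1..2]=0100 (head:   ^)
Step 2: in state B at pos 1, read 0 -> (B,0)->write 0,move L,goto D. Now: state=D, head=0, tape[-1..2]=0100 (head:  ^)
Step 3: in state D at pos 0, read 1 -> (D,1)->write 0,move R,goto C. Now: state=C, head=1, tape[-1..2]=0000 (head:   ^)
Step 4: in state C at pos 1, read 0 -> (C,0)->write 1,move L,goto B. Now: state=B, head=0, tape[-1..2]=0010 (head:  ^)
Step 5: in state B at pos 0, read 0 -> (B,0)->write 0,move L,goto D. Now: state=D, head=-1, tape[-2..2]=00010 (head:  ^)
Step 6: in state D at pos -1, read 0 -> (D,0)->write 1,move R,goto D. Now: state=D, head=0, tape[-2..2]=01010 (head:   ^)
Step 7: in state D at pos 0, read 0 -> (D,0)->write 1,move R,goto D. Now: state=D, head=1, tape[-2..2]=01110 (head:    ^)
Step 8: in state D at pos 1, read 1 -> (D,1)->write 0,move R,goto C. Now: state=C, head=2, tape[-2..3]=011000 (head:     ^)
Step 9: in state C at pos 2, read 0 -> (C,0)->write 1,move L,goto B. Now: state=B, head=1, tape[-2..3]=011010 (head:    ^)
Step 10: in state B at pos 1, read 0 -> (B,0)->write 0,move L,goto D. Now: state=D, head=0, tape[-2..3]=011010 (head:   ^)
Step 11: in state D at pos 0, read 1 -> (D,1)->write 0,move R,goto C. Now: state=C, head=1, tape[-2..3]=010010 (head:    ^)
Step 12: in state C at pos 1, read 0 -> (C,0)->write 1,move L,goto B. Now: state=B, head=0, tape[-2..3]=010110 (head:   ^)
Step 13: in state B at pos 0, read 0 -> (B,0)->write 0,move L,goto D. Now: state=D, head=-1, tape[-2..3]=010110 (head:  ^)
Step 14: in state D at pos -1, read 1 -> (D,1)->write 0,move R,goto C. Now: state=C, head=0, tape[-2..3]=000110 (head:   ^)
Cells containing 1 after step 14: {1, 2} -> 2 cell(s)

Answer: 2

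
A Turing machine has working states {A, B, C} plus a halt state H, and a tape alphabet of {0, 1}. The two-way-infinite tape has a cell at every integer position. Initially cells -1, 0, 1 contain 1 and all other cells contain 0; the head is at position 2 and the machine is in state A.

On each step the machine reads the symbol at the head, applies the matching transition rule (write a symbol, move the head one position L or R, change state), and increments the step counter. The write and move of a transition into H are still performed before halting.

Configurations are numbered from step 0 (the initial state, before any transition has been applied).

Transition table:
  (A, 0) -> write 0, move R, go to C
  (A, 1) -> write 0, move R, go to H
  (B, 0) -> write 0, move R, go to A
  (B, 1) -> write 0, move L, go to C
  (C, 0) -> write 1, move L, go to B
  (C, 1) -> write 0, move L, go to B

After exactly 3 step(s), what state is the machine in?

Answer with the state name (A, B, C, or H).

Answer: A

Derivation:
Step 1: in state A at pos 2, read 0 -> (A,0)->write 0,move R,goto C. Now: state=C, head=3, tape[-2..4]=0111000 (head:      ^)
Step 2: in state C at pos 3, read 0 -> (C,0)->write 1,move L,goto B. Now: state=B, head=2, tape[-2..4]=0111010 (head:     ^)
Step 3: in state B at pos 2, read 0 -> (B,0)->write 0,move R,goto A. Now: state=A, head=3, tape[-2..4]=0111010 (head:      ^)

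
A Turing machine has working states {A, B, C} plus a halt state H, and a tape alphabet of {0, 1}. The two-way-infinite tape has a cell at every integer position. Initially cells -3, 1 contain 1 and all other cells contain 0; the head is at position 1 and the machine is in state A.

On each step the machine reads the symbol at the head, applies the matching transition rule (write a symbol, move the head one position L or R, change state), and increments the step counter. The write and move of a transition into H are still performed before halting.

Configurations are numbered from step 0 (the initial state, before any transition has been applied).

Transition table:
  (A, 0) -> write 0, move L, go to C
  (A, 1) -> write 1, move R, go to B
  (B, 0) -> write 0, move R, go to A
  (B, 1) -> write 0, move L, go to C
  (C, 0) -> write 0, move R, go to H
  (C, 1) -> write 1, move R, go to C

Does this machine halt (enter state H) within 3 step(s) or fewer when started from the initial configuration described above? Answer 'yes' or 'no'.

Answer: no

Derivation:
Step 1: in state A at pos 1, read 1 -> (A,1)->write 1,move R,goto B. Now: state=B, head=2, tape[-4..3]=01000100 (head:       ^)
Step 2: in state B at pos 2, read 0 -> (B,0)->write 0,move R,goto A. Now: state=A, head=3, tape[-4..4]=010001000 (head:        ^)
Step 3: in state A at pos 3, read 0 -> (A,0)->write 0,move L,goto C. Now: state=C, head=2, tape[-4..4]=010001000 (head:       ^)
After 3 step(s): state = C (not H) -> not halted within 3 -> no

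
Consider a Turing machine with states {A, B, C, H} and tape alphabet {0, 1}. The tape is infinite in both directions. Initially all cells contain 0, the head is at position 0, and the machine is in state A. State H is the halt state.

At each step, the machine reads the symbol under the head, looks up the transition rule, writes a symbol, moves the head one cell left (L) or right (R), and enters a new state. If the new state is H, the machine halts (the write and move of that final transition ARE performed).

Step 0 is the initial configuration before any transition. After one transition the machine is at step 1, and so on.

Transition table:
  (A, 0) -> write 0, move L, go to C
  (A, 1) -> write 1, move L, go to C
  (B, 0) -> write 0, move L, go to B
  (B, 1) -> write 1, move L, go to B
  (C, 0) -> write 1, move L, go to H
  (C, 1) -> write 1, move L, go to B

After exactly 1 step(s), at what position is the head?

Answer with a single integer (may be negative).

Step 1: in state A at pos 0, read 0 -> (A,0)->write 0,move L,goto C. Now: state=C, head=-1, tape[-2..1]=0000 (head:  ^)

Answer: -1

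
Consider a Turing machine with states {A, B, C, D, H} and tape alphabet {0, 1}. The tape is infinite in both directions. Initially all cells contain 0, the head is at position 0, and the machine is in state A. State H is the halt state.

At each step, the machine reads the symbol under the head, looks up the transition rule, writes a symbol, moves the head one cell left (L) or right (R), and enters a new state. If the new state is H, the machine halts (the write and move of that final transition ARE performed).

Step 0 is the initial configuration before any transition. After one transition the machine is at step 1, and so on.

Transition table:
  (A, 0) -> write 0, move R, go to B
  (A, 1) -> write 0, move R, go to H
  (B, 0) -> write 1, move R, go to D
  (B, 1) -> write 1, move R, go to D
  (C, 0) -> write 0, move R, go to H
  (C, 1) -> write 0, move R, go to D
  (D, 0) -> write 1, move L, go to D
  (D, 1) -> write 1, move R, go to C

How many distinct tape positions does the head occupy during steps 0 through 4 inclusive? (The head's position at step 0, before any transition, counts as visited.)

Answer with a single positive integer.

Answer: 3

Derivation:
Step 1: in state A at pos 0, read 0 -> (A,0)->write 0,move R,goto B. Now: state=B, head=1, tape[-1..2]=0000 (head:   ^)
Step 2: in state B at pos 1, read 0 -> (B,0)->write 1,move R,goto D. Now: state=D, head=2, tape[-1..3]=00100 (head:    ^)
Step 3: in state D at pos 2, read 0 -> (D,0)->write 1,move L,goto D. Now: state=D, head=1, tape[-1..3]=00110 (head:   ^)
Step 4: in state D at pos 1, read 1 -> (D,1)->write 1,move R,goto C. Now: state=C, head=2, tape[-1..3]=00110 (head:    ^)
Head positions at steps 0..4: starting at 0, distinct positions visited = {0, 1, 2} -> 3 position(s)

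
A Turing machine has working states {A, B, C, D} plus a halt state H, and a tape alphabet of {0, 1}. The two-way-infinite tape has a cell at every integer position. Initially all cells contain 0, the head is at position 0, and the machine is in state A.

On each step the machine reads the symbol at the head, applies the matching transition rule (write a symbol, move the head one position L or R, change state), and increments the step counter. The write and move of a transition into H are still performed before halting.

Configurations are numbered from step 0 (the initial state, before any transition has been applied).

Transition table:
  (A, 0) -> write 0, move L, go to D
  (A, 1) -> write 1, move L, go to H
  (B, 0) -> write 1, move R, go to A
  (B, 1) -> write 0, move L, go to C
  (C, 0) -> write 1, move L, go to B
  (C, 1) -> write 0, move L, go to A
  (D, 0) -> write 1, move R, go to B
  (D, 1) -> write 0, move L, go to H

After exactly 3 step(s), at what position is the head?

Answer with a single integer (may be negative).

Answer: 1

Derivation:
Step 1: in state A at pos 0, read 0 -> (A,0)->write 0,move L,goto D. Now: state=D, head=-1, tape[-2..1]=0000 (head:  ^)
Step 2: in state D at pos -1, read 0 -> (D,0)->write 1,move R,goto B. Now: state=B, head=0, tape[-2..1]=0100 (head:   ^)
Step 3: in state B at pos 0, read 0 -> (B,0)->write 1,move R,goto A. Now: state=A, head=1, tape[-2..2]=01100 (head:    ^)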